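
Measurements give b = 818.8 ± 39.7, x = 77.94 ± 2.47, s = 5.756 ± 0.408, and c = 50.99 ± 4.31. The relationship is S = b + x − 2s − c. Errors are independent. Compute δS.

40.0

For a sum/difference, combine absolute errors in quadrature:
  (δb)² = 1580;  (δx)² = 6.10;  (2·δs)² = 0.666;  (δc)² = 18.6
δS = √(1600) = 40.0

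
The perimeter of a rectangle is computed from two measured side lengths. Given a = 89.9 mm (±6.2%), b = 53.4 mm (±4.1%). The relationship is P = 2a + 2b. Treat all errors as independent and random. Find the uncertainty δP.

P is a linear combination, so absolute uncertainties add in quadrature:
  (2·δa)² = 124;  (2·δb)² = 19.2
δP = √(143) = 12.0 mm

12.0 mm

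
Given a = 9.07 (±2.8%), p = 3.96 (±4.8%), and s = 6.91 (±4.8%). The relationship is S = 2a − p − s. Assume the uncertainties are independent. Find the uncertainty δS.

S is a linear combination, so absolute uncertainties add in quadrature:
  (2·δa)² = 0.258;  (δp)² = 0.0361;  (δs)² = 0.110
δS = √(0.404) = 0.636

0.636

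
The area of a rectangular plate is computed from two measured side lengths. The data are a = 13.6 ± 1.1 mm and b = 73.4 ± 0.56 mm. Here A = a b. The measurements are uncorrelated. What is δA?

A is a product of powers, so relative uncertainties combine in quadrature:
  (1·δa/a)² = (1×0.0809)² = 0.00654;  (1·δb/b)² = (1×0.00763)² = 5.82e-05
δA/A = √(0.00660) = 0.0812
A = 998 mm^2, so δA = 0.0812 × 998 = 81.1 mm^2.

81.1 mm^2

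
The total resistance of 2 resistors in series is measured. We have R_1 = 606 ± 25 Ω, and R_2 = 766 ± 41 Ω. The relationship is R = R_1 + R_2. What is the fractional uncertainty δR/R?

R is a linear combination, so absolute uncertainties add in quadrature:
  (δR_1)² = 625;  (δR_2)² = 1680
δR = √(2310) = 48.0 Ω
R = 1370 Ω, so δR/R = 48.0/1370 = 0.0350.

0.0350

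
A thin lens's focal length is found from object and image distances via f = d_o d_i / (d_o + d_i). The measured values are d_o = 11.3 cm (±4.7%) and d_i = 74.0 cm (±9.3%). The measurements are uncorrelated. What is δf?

∂f/∂d_o = (d_i/(d_o+d_i))² = 0.753;  ∂f/∂d_i = (d_o/(d_o+d_i))² = 0.0175
δf = √((∂f/∂d_o · δd_o)² + (∂f/∂d_i · δd_i)²) = √(0.160 + 0.0146) = 0.418 cm

0.418 cm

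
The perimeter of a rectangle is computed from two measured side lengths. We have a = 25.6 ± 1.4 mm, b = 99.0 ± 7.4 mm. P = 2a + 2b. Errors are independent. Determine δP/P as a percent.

6.04%

Each term contributes (cᵢ δxᵢ)² to (δP)²:
  (2·δa)² = 7.84;  (2·δb)² = 219
δP = √(227) = 15.1 mm
P = 249 mm, so δP/P = 15.1/249 = 0.0604.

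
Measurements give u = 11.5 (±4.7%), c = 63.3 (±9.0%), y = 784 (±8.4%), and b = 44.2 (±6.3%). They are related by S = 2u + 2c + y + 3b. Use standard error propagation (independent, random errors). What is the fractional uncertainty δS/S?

For a sum/difference, combine absolute errors in quadrature:
  (2·δu)² = 1.17;  (2·δc)² = 130;  (δy)² = 4340;  (3·δb)² = 69.8
δS = √(4540) = 67.4
S = 1070, so δS/S = 67.4/1070 = 0.0632.

0.0632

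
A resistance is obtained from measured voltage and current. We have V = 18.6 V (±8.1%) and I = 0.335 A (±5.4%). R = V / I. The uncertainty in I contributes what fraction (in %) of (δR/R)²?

(δR/R)² = (1·δV/V)² + (-1·δI/I)²
  V term: (1×0.0810)² = 0.00656
  I term: (-1×0.0540)² = 0.00292
Total = 0.00948. Share from I = 0.00292/0.00948 = 0.308.

30.8%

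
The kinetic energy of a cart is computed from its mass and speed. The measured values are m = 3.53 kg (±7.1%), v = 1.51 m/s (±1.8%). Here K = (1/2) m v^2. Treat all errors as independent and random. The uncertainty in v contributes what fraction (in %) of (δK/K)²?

(δK/K)² = (1·δm/m)² + (2·δv/v)²
  m term: (1×0.0710)² = 0.00504
  v term: (2×0.0180)² = 0.00130
Total = 0.00634. Share from v = 0.00130/0.00634 = 0.205.

20.5%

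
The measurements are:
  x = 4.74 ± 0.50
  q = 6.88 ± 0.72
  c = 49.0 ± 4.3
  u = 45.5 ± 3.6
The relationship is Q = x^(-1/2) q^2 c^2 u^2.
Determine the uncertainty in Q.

3.46e+07

Q is a product of powers, so relative uncertainties combine in quadrature:
  (−½·δx/x)² = (-0.5×0.105)² = 0.00278;  (2·δq/q)² = (2×0.105)² = 0.0438;  (2·δc/c)² = (2×0.0878)² = 0.0308;  (2·δu/u)² = (2×0.0791)² = 0.0250
δQ/Q = √(0.102) = 0.320
Q = 1.08e+08, so δQ = 0.320 × 1.08e+08 = 3.46e+07.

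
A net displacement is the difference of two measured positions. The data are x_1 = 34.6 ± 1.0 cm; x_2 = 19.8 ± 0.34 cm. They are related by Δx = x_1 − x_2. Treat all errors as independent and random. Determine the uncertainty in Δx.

For a sum/difference, combine absolute errors in quadrature:
  (δx_1)² = 1.00;  (δx_2)² = 0.116
δΔx = √(1.12) = 1.06 cm

1.06 cm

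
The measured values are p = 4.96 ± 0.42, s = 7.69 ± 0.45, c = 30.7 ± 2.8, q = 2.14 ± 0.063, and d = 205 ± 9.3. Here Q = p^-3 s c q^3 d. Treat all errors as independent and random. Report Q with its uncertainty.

Each factor contributes (exponent × relative error)² to (δQ/Q)²:
  (-3·δp/p)² = (-3×0.0847)² = 0.0645;  (1·δs/s)² = (1×0.0585)² = 0.00342;  (1·δc/c)² = (1×0.0912)² = 0.00832;  (3·δq/q)² = (3×0.0294)² = 0.00780;  (1·δd/d)² = (1×0.0454)² = 0.00206
δQ/Q = √(0.0861) = 0.293
Q = 3890, so δQ = 0.293 × 3890 = 1140.

3890 ± 1140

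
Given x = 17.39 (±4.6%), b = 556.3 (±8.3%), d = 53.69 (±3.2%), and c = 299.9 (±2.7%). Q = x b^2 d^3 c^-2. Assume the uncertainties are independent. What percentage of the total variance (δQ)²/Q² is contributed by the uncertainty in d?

(δQ/Q)² = (1·δx/x)² + (2·δb/b)² + (3·δd/d)² + (-2·δc/c)²
  x term: (1×0.0460)² = 0.00212
  b term: (2×0.0830)² = 0.0276
  d term: (3×0.0320)² = 0.00922
  c term: (-2×0.0270)² = 0.00292
Total = 0.0418. Share from d = 0.00922/0.0418 = 0.220.

22.0%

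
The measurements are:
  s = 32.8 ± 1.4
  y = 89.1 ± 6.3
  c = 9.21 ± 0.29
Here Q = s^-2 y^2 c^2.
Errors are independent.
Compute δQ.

Relative error in a monomial: (δQ/Q)² = Σ (nᵢ · δxᵢ/xᵢ)².
  (-2·δs/s)² = (-2×0.0427)² = 0.00729;  (2·δy/y)² = (2×0.0707)² = 0.0200;  (2·δc/c)² = (2×0.0315)² = 0.00397
δQ/Q = √(0.0313) = 0.177
Q = 626, so δQ = 0.177 × 626 = 111.

111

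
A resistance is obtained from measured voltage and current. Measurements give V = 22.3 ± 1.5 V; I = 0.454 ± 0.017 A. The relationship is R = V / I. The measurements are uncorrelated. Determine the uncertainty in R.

Since R is a product/quotient, work with relative uncertainties:
  (1·δV/V)² = (1×0.0673)² = 0.00452;  (-1·δI/I)² = (-1×0.0374)² = 0.00140
δR/R = √(0.00593) = 0.0770
R = 49.1 Ω, so δR = 0.0770 × 49.1 = 3.78 Ω.

3.78 Ω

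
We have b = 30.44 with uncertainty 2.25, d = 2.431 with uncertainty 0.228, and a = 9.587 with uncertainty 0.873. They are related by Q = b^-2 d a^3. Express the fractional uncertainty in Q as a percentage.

Relative error in a monomial: (δQ/Q)² = Σ (nᵢ · δxᵢ/xᵢ)².
  (-2·δb/b)² = (-2×0.0739)² = 0.0219;  (1·δd/d)² = (1×0.0938)² = 0.00880;  (3·δa/a)² = (3×0.0911)² = 0.0746
δQ/Q = √(0.105) = 0.324

32.4%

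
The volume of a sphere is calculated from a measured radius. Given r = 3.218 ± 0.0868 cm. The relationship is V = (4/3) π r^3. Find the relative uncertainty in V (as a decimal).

0.0809

V ∝ r^3, so δV/V = |3| · δr/r = 3 × 0.0270 = 0.0809.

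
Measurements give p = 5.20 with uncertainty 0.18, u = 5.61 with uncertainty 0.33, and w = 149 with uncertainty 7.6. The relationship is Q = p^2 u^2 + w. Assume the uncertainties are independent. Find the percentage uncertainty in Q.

11.6%

Let h = p^2·u^2 = 851. δh/h = √((2·δp/p)² + (2·δu/u)²) = √(0.00479 + 0.0138) = 0.137, so δh = 116.
Q = h + w: δQ = √(δh² + δw²) = √(13500 + 57.8) = 116
Q = 1000, so δQ/Q = 116/1000 = 0.116.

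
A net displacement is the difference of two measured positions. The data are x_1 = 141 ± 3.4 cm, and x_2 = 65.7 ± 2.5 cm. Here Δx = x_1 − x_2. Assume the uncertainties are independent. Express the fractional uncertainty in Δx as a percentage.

5.60%

For a sum/difference, combine absolute errors in quadrature:
  (δx_1)² = 11.6;  (δx_2)² = 6.25
δΔx = √(17.8) = 4.22 cm
Δx = 75.3 cm, so δΔx/Δx = 4.22/75.3 = 0.0560.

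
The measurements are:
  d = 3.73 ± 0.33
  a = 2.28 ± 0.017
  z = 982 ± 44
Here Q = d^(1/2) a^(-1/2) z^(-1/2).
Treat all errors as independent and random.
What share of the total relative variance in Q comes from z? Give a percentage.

(δQ/Q)² = (½·δd/d)² + (−½·δa/a)² + (−½·δz/z)²
  d term: (0.5×0.0885)² = 0.00196
  a term: (-0.5×0.00746)² = 1.39e-05
  z term: (-0.5×0.0448)² = 0.000502
Total = 0.00247. Share from z = 0.000502/0.00247 = 0.203.

20.3%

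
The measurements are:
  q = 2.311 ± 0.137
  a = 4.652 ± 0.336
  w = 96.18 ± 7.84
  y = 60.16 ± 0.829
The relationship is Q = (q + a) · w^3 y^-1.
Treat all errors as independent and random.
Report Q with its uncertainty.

Let u = q + a = 6.963. δu = √(δq² + δa²) = √(0.0188 + 0.113) = 0.363, so δu/u = 0.0521.
Q is then a monomial in u, w, y:
δQ/Q = √((δu/u)² + (3·δw/w)² + (-1·δy/y)²) = √(0.00272 + 0.0598 + 0.000190) = 0.250
Q = 103000, so δQ = 0.250 × 103000 = 25800.

103000 ± 25800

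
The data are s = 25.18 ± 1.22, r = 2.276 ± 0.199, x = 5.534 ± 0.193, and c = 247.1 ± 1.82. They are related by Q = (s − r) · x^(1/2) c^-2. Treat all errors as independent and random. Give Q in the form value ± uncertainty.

(8.824 ± 0.517) × 10^-4

Let u = s − r = 22.90. δu = √(δs² + δr²) = √(1.49 + 0.0396) = 1.24, so δu/u = 0.0540.
Q is then a monomial in u, x, c:
δQ/Q = √((δu/u)² + (½·δx/x)² + (-2·δc/c)²) = √(0.00291 + 0.000304 + 0.000217) = 0.0586
Q = 0.0008824, so δQ = 0.0586 × 0.0008824 = 5.17e-05.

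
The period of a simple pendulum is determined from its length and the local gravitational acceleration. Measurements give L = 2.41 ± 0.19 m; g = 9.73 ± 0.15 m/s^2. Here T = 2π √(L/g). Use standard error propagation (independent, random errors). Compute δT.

T is a product of powers, so relative uncertainties combine in quadrature:
  (½·δL/L)² = (0.5×0.0788)² = 0.00155;  (−½·δg/g)² = (-0.5×0.0154)² = 5.94e-05
δT/T = √(0.00161) = 0.0402
T = 3.13 s, so δT = 0.0402 × 3.13 = 0.126 s.

0.126 s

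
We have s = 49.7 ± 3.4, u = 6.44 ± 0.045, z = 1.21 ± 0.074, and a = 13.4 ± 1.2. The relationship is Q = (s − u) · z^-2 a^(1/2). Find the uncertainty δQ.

Let w = s − u = 43.3. δw = √(δs² + δu²) = √(11.6 + 0.00202) = 3.40, so δw/w = 0.0786.
Q is then a monomial in w, z, a:
δQ/Q = √((δw/w)² + (-2·δz/z)² + (½·δa/a)²) = √(0.00618 + 0.0150 + 0.00200) = 0.152
Q = 108, so δQ = 0.152 × 108 = 16.5.

16.5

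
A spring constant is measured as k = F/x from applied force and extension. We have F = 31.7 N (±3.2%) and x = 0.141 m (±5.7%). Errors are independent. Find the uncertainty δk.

14.7 N/m

k is a product of powers, so relative uncertainties combine in quadrature:
  (1·δF/F)² = (1×0.0320)² = 0.00102;  (-1·δx/x)² = (-1×0.0570)² = 0.00325
δk/k = √(0.00427) = 0.0654
k = 225 N/m, so δk = 0.0654 × 225 = 14.7 N/m.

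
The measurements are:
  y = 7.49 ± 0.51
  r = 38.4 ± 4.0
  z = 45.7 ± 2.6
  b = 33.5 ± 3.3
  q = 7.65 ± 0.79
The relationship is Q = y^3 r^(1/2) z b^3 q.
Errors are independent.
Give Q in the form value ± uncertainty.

For a monomial Q ∝ y^3, r^(1/2), z, b^3, q, fractional errors add in quadrature:
  (3·δy/y)² = (3×0.0681)² = 0.0417;  (½·δr/r)² = (0.5×0.104)² = 0.00271;  (1·δz/z)² = (1×0.0569)² = 0.00324;  (3·δb/b)² = (3×0.0985)² = 0.0873;  (1·δq/q)² = (1×0.103)² = 0.0107
δQ/Q = √(0.146) = 0.382
Q = 3.42e+10, so δQ = 0.382 × 3.42e+10 = 1.31e+10.

(3.42 ± 1.31) × 10^10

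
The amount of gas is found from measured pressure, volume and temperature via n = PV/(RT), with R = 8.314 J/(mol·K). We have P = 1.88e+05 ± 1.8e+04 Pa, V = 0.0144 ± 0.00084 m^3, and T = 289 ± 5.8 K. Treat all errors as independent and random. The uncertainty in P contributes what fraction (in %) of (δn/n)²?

(δn/n)² = (1·δP/P)² + (1·δV/V)² + (-1·δT/T)²
  P term: (1×0.0957)² = 0.00917
  V term: (1×0.0583)² = 0.00340
  T term: (-1×0.0201)² = 0.000403
Total = 0.0130. Share from P = 0.00917/0.0130 = 0.707.

70.7%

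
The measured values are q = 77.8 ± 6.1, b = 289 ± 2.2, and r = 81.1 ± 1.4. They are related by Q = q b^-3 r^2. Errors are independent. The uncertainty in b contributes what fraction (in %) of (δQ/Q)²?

6.63%

(δQ/Q)² = (1·δq/q)² + (-3·δb/b)² + (2·δr/r)²
  q term: (1×0.0784)² = 0.00615
  b term: (-3×0.00761)² = 0.000522
  r term: (2×0.0173)² = 0.00119
Total = 0.00786. Share from b = 0.000522/0.00786 = 0.0663.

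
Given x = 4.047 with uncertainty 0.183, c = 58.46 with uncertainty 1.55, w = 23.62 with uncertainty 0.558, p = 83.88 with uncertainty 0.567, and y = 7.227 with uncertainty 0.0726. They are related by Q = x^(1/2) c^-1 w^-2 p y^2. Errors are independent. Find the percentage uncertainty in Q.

6.24%

Each factor contributes (exponent × relative error)² to (δQ/Q)²:
  (½·δx/x)² = (0.5×0.0452)² = 0.000511;  (-1·δc/c)² = (-1×0.0265)² = 0.000703;  (-2·δw/w)² = (-2×0.0236)² = 0.00223;  (1·δp/p)² = (1×0.00676)² = 4.57e-05;  (2·δy/y)² = (2×0.0100)² = 0.000404
δQ/Q = √(0.00390) = 0.0624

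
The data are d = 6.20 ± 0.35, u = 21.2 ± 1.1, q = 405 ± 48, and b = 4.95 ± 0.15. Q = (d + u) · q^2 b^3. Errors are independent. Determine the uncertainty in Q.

Let w = d + u = 27.4. δw = √(δd² + δu²) = √(0.122 + 1.21) = 1.15, so δw/w = 0.0421.
Q is then a monomial in w, q, b:
δQ/Q = √((δw/w)² + (2·δq/q)² + (3·δb/b)²) = √(0.00177 + 0.0562 + 0.00826) = 0.257
Q = 5.45e+08, so δQ = 0.257 × 5.45e+08 = 1.4e+08.

1.4e+08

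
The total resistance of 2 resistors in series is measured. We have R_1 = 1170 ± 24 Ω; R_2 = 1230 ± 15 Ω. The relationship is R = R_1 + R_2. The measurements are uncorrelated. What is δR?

Sums and differences: (δR)² = Σ (cᵢ δxᵢ)².
  (δR_1)² = 576;  (δR_2)² = 225
δR = √(801) = 28.3 Ω

28.3 Ω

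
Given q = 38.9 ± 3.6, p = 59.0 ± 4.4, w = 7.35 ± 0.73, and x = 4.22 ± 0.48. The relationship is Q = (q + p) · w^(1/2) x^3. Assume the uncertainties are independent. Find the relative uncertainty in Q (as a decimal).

0.350

Let u = q + p = 97.9. δu = √(δq² + δp²) = √(13.0 + 19.4) = 5.69, so δu/u = 0.0581.
Q is then a monomial in u, w, x:
δQ/Q = √((δu/u)² + (½·δw/w)² + (3·δx/x)²) = √(0.00337 + 0.00247 + 0.116) = 0.350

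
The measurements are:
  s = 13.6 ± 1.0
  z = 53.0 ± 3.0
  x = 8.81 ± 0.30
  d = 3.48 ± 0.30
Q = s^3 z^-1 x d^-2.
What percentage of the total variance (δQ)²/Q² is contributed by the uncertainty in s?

(δQ/Q)² = (3·δs/s)² + (-1·δz/z)² + (1·δx/x)² + (-2·δd/d)²
  s term: (3×0.0735)² = 0.0487
  z term: (-1×0.0566)² = 0.00320
  x term: (1×0.0341)² = 0.00116
  d term: (-2×0.0862)² = 0.0297
Total = 0.0827. Share from s = 0.0487/0.0827 = 0.588.

58.8%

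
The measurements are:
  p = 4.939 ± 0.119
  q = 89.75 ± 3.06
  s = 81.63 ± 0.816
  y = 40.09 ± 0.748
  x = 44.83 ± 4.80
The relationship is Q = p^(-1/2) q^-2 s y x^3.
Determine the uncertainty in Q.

Q is a product of powers, so relative uncertainties combine in quadrature:
  (−½·δp/p)² = (-0.5×0.0241)² = 0.000145;  (-2·δq/q)² = (-2×0.0341)² = 0.00465;  (1·δs/s)² = (1×0.01000)² = 9.99e-05;  (1·δy/y)² = (1×0.0187)² = 0.000348;  (3·δx/x)² = (3×0.107)² = 0.103
δQ/Q = √(0.108) = 0.329
Q = 16470, so δQ = 0.329 × 16470 = 5420.

5420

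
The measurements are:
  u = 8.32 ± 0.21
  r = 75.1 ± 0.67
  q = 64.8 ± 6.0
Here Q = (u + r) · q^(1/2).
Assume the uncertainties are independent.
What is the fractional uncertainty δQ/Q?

Let w = u + r = 83.4. δw = √(δu² + δr²) = √(0.0441 + 0.449) = 0.702, so δw/w = 0.00842.
Q is then a monomial in w, q:
δQ/Q = √((δw/w)² + (½·δq/q)²) = √(7.08e-05 + 0.00214) = 0.0471

0.0471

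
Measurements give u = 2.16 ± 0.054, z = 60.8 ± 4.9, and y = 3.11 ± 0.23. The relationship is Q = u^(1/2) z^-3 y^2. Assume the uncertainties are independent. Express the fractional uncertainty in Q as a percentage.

28.4%

Q is a product of powers, so relative uncertainties combine in quadrature:
  (½·δu/u)² = (0.5×0.0250)² = 0.000156;  (-3·δz/z)² = (-3×0.0806)² = 0.0585;  (2·δy/y)² = (2×0.0740)² = 0.0219
δQ/Q = √(0.0805) = 0.284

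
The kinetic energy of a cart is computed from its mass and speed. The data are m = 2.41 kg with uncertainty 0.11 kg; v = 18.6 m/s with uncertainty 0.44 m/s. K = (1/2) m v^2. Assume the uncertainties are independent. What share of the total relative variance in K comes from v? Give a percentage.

51.8%

(δK/K)² = (1·δm/m)² + (2·δv/v)²
  m term: (1×0.0456)² = 0.00208
  v term: (2×0.0237)² = 0.00224
Total = 0.00432. Share from v = 0.00224/0.00432 = 0.518.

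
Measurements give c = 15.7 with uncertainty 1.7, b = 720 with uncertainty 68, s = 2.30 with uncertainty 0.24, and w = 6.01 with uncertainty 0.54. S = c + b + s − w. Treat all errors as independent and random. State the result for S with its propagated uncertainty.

Sums and differences: (δS)² = Σ (cᵢ δxᵢ)².
  (δc)² = 2.89;  (δb)² = 4620;  (δs)² = 0.0576;  (δw)² = 0.292
δS = √(4630) = 68.0
S = 732.

732 ± 68.0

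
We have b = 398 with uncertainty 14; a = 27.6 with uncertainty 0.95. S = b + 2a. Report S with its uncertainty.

453 ± 14.1

Each term contributes (cᵢ δxᵢ)² to (δS)²:
  (δb)² = 196;  (2·δa)² = 3.61
δS = √(200) = 14.1
S = 453.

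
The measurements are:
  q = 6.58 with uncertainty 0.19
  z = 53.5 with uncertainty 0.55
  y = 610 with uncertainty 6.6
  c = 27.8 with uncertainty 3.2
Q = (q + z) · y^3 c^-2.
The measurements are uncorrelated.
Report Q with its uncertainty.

Let u = q + z = 60.1. δu = √(δq² + δz²) = √(0.0361 + 0.303) = 0.582, so δu/u = 0.00969.
Q is then a monomial in u, y, c:
δQ/Q = √((δu/u)² + (3·δy/y)² + (-2·δc/c)²) = √(9.38e-05 + 0.00105 + 0.0530) = 0.233
Q = 1.76e+07, so δQ = 0.233 × 1.76e+07 = 4.11e+06.

(1.76 ± 0.411) × 10^7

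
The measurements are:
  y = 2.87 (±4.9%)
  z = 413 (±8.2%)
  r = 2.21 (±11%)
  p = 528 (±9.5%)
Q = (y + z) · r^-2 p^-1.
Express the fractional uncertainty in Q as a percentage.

25.3%

Let u = y + z = 416. δu = √(δy² + δz²) = √(0.0198 + 1150) = 33.9, so δu/u = 0.0814.
Q is then a monomial in u, r, p:
δQ/Q = √((δu/u)² + (-2·δr/r)² + (-1·δp/p)²) = √(0.00663 + 0.0484 + 0.00903) = 0.253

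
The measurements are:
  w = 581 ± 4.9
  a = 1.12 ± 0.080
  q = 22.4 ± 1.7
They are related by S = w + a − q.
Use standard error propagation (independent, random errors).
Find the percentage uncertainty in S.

S is a linear combination, so absolute uncertainties add in quadrature:
  (δw)² = 24.0;  (δa)² = 0.00640;  (δq)² = 2.89
δS = √(26.9) = 5.19
S = 560, so δS/S = 5.19/560 = 0.00927.

0.927%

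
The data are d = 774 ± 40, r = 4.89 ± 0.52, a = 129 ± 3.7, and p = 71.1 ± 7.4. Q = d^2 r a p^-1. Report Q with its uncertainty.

Since Q is a product/quotient, work with relative uncertainties:
  (2·δd/d)² = (2×0.0517)² = 0.0107;  (1·δr/r)² = (1×0.106)² = 0.0113;  (1·δa/a)² = (1×0.0287)² = 0.000823;  (-1·δp/p)² = (-1×0.104)² = 0.0108
δQ/Q = √(0.0336) = 0.183
Q = 5.32e+06, so δQ = 0.183 × 5.32e+06 = 9.75e+05.

(5.32 ± 0.975) × 10^6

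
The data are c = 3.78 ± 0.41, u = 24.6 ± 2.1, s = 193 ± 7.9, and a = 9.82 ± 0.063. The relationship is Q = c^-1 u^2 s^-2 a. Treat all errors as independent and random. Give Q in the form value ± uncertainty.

0.0422 ± 0.00921

For a monomial Q ∝ c^-1, u^2, s^-2, a, fractional errors add in quadrature:
  (-1·δc/c)² = (-1×0.108)² = 0.0118;  (2·δu/u)² = (2×0.0854)² = 0.0291;  (-2·δs/s)² = (-2×0.0409)² = 0.00670;  (1·δa/a)² = (1×0.00642)² = 4.12e-05
δQ/Q = √(0.0477) = 0.218
Q = 0.0422, so δQ = 0.218 × 0.0422 = 0.00921.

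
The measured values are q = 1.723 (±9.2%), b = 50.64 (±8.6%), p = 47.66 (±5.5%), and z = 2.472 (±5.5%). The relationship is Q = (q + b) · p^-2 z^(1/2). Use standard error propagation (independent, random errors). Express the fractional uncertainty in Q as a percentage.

14.1%

Let u = q + b = 52.36. δu = √(δq² + δb²) = √(0.0251 + 19.0) = 4.36, so δu/u = 0.0832.
Q is then a monomial in u, p, z:
δQ/Q = √((δu/u)² + (-2·δp/p)² + (½·δz/z)²) = √(0.00693 + 0.0121 + 0.000756) = 0.141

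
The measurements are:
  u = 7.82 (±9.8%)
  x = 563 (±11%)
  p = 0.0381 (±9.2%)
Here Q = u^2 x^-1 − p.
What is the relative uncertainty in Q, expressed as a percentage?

Let w = u^2·x^-1 = 0.109. δw/w = √((2·δu/u)² + (-1·δx/x)²) = √(0.0384 + 0.0121) = 0.225, so δw = 0.0244.
Q = w − p: δQ = √(δw² + δp²) = √(0.000596 + 1.23e-05) = 0.0247
Q = 0.0705, so δQ/Q = 0.0247/0.0705 = 0.350.

35.0%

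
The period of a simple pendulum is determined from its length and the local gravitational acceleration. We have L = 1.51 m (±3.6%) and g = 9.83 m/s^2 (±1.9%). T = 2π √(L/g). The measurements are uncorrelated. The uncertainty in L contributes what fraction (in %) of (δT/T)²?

(δT/T)² = (½·δL/L)² + (−½·δg/g)²
  L term: (0.5×0.0360)² = 0.000324
  g term: (-0.5×0.0190)² = 9.02e-05
Total = 0.000414. Share from L = 0.000324/0.000414 = 0.782.

78.2%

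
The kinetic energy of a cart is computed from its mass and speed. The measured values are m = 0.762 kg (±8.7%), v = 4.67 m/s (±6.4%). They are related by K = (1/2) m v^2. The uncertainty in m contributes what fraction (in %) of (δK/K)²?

31.6%

(δK/K)² = (1·δm/m)² + (2·δv/v)²
  m term: (1×0.0870)² = 0.00757
  v term: (2×0.0640)² = 0.0164
Total = 0.0240. Share from m = 0.00757/0.0240 = 0.316.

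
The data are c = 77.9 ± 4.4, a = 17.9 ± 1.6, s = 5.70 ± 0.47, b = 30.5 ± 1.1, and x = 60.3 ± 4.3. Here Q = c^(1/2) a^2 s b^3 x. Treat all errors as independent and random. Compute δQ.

Q is a product of powers, so relative uncertainties combine in quadrature:
  (½·δc/c)² = (0.5×0.0565)² = 0.000798;  (2·δa/a)² = (2×0.0894)² = 0.0320;  (1·δs/s)² = (1×0.0825)² = 0.00680;  (3·δb/b)² = (3×0.0361)² = 0.0117;  (1·δx/x)² = (1×0.0713)² = 0.00509
δQ/Q = √(0.0563) = 0.237
Q = 2.76e+10, so δQ = 0.237 × 2.76e+10 = 6.55e+09.

6.55e+09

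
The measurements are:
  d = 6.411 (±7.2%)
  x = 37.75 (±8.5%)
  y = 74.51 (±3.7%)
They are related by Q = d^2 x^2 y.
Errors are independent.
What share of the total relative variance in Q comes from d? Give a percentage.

(δQ/Q)² = (2·δd/d)² + (2·δx/x)² + (1·δy/y)²
  d term: (2×0.0720)² = 0.0207
  x term: (2×0.0850)² = 0.0289
  y term: (1×0.0370)² = 0.00137
Total = 0.0510. Share from d = 0.0207/0.0510 = 0.407.

40.7%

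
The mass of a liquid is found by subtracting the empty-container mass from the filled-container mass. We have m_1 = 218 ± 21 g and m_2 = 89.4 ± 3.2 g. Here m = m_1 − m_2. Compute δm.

21.2 g

m is a linear combination, so absolute uncertainties add in quadrature:
  (δm_1)² = 441;  (δm_2)² = 10.2
δm = √(451) = 21.2 g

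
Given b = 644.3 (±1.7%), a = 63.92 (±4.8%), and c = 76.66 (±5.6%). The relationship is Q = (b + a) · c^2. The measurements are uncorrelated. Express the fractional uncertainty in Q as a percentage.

Let u = b + a = 708.2. δu = √(δb² + δa²) = √(120 + 9.41) = 11.4, so δu/u = 0.0161.
Q is then a monomial in u, c:
δQ/Q = √((δu/u)² + (2·δc/c)²) = √(0.000258 + 0.0125) = 0.113

11.3%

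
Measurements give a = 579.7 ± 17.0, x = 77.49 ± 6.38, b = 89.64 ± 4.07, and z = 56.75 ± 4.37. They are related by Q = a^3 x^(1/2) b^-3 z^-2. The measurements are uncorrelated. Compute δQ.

For a monomial Q ∝ a^3, x^(1/2), b^-3, z^-2, fractional errors add in quadrature:
  (3·δa/a)² = (3×0.0293)² = 0.00774;  (½·δx/x)² = (0.5×0.0823)² = 0.00169;  (-3·δb/b)² = (-3×0.0454)² = 0.0186;  (-2·δz/z)² = (-2×0.0770)² = 0.0237
δQ/Q = √(0.0517) = 0.227
Q = 0.7393, so δQ = 0.227 × 0.7393 = 0.168.

0.168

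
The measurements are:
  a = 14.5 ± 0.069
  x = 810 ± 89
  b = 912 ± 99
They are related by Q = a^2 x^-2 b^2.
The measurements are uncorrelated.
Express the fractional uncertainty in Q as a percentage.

30.9%

Each factor contributes (exponent × relative error)² to (δQ/Q)²:
  (2·δa/a)² = (2×0.00476)² = 9.06e-05;  (-2·δx/x)² = (-2×0.110)² = 0.0483;  (2·δb/b)² = (2×0.109)² = 0.0471
δQ/Q = √(0.0955) = 0.309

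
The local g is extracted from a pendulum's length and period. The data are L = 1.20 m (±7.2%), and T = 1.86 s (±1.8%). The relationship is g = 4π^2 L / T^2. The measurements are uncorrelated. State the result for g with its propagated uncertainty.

g is a product of powers, so relative uncertainties combine in quadrature:
  (1·δL/L)² = (1×0.0720)² = 0.00518;  (-2·δT/T)² = (-2×0.0180)² = 0.00130
δg/g = √(0.00648) = 0.0805
g = 13.7 m/s^2, so δg = 0.0805 × 13.7 = 1.10 m/s^2.

13.7 ± 1.10 m/s^2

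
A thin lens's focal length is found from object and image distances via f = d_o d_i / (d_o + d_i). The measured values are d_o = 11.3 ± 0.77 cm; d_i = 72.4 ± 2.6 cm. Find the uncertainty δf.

∂f/∂d_o = (d_i/(d_o+d_i))² = 0.748;  ∂f/∂d_i = (d_o/(d_o+d_i))² = 0.0182
δf = √((∂f/∂d_o · δd_o)² + (∂f/∂d_i · δd_i)²) = √(0.332 + 0.00225) = 0.578 cm

0.578 cm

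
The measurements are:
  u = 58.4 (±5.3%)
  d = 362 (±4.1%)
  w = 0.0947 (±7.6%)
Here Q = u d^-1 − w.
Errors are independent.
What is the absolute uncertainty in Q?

0.0130

Let p = u·d^-1 = 0.161. δp/p = √((1·δu/u)² + (-1·δd/d)²) = √(0.00281 + 0.00168) = 0.0670, so δp = 0.0108.
Q = p − w: δQ = √(δp² + δw²) = √(0.000117 + 5.18e-05) = 0.0130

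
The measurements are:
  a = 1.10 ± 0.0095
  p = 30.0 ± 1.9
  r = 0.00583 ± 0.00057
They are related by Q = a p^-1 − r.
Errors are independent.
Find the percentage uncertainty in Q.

7.82%

Let w = a·p^-1 = 0.0367. δw/w = √((1·δa/a)² + (-1·δp/p)²) = √(7.46e-05 + 0.00401) = 0.0639, so δw = 0.00234.
Q = w − r: δQ = √(δw² + δr²) = √(5.49e-06 + 3.25e-07) = 0.00241
Q = 0.0308, so δQ/Q = 0.00241/0.0308 = 0.0782.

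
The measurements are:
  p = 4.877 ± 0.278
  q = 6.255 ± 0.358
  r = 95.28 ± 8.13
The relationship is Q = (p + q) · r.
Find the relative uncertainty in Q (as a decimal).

0.0945

Let u = p + q = 11.13. δu = √(δp² + δq²) = √(0.0773 + 0.128) = 0.453, so δu/u = 0.0407.
Q is then a monomial in u, r:
δQ/Q = √((δu/u)² + (1·δr/r)²) = √(0.00166 + 0.00728) = 0.0945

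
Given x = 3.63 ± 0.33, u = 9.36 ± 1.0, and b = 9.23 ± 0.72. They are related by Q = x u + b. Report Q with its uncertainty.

Let p = x·u = 34.0. δp/p = √((1·δx/x)² + (1·δu/u)²) = √(0.00826 + 0.0114) = 0.140, so δp = 4.77.
Q = p + b: δQ = √(δp² + δb²) = √(22.7 + 0.518) = 4.82
Q = 43.2.

43.2 ± 4.82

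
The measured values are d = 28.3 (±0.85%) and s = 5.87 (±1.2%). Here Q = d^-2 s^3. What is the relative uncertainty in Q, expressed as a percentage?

Relative error in a monomial: (δQ/Q)² = Σ (nᵢ · δxᵢ/xᵢ)².
  (-2·δd/d)² = (-2×0.00850)² = 0.000289;  (3·δs/s)² = (3×0.0120)² = 0.00130
δQ/Q = √(0.00159) = 0.0398

3.98%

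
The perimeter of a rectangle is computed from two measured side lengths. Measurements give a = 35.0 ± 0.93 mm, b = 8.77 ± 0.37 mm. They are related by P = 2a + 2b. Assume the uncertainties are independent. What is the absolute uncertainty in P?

Each term contributes (cᵢ δxᵢ)² to (δP)²:
  (2·δa)² = 3.46;  (2·δb)² = 0.548
δP = √(4.01) = 2.00 mm

2.00 mm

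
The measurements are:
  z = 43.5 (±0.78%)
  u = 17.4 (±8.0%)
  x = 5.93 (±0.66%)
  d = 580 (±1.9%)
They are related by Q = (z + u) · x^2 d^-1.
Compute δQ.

Let w = z + u = 60.9. δw = √(δz² + δu²) = √(0.115 + 1.94) = 1.43, so δw/w = 0.0235.
Q is then a monomial in w, x, d:
δQ/Q = √((δw/w)² + (2·δx/x)² + (-1·δd/d)²) = √(0.000553 + 0.000174 + 0.000361) = 0.0330
Q = 3.69, so δQ = 0.0330 × 3.69 = 0.122.

0.122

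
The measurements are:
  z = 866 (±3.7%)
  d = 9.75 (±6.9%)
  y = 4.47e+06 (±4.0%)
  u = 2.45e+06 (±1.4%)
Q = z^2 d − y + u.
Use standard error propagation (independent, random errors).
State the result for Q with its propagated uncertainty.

Let p = z^2·d = 7.31e+06. δp/p = √((2·δz/z)² + (1·δd/d)²) = √(0.00548 + 0.00476) = 0.101, so δp = 7.4e+05.
Q = p − y + u: δQ = √(δp² + δy² + δu²) = √(5.47e+11 + 3.2e+10 + 1.18e+09) = 7.62e+05
Q = 5.29e+06.

(5.29 ± 0.762) × 10^6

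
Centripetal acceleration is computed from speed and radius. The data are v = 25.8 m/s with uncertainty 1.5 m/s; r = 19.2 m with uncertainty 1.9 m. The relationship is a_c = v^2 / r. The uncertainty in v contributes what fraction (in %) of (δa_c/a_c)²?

58.0%

(δa_c/a_c)² = (2·δv/v)² + (-1·δr/r)²
  v term: (2×0.0581)² = 0.0135
  r term: (-1×0.0990)² = 0.00979
Total = 0.0233. Share from v = 0.0135/0.0233 = 0.580.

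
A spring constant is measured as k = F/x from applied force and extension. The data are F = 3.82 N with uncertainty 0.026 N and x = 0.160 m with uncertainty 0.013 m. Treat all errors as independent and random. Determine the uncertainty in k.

1.95 N/m

Each factor contributes (exponent × relative error)² to (δk/k)²:
  (1·δF/F)² = (1×0.00681)² = 4.63e-05;  (-1·δx/x)² = (-1×0.0812)² = 0.00660
δk/k = √(0.00665) = 0.0815
k = 23.9 N/m, so δk = 0.0815 × 23.9 = 1.95 N/m.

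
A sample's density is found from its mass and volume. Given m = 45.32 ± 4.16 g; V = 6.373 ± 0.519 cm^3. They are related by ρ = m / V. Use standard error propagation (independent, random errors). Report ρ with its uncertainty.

Relative error in a monomial: (δρ/ρ)² = Σ (nᵢ · δxᵢ/xᵢ)².
  (1·δm/m)² = (1×0.0918)² = 0.00843;  (-1·δV/V)² = (-1×0.0814)² = 0.00663
δρ/ρ = √(0.0151) = 0.123
ρ = 7.111 g/cm^3, so δρ = 0.123 × 7.111 = 0.873 g/cm^3.

7.111 ± 0.873 g/cm^3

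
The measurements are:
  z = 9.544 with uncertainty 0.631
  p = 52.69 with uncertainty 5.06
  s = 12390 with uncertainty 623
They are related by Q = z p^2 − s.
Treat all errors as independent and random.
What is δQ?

5420

Let w = z·p^2 = 26500. δw/w = √((1·δz/z)² + (2·δp/p)²) = √(0.00437 + 0.0369) = 0.203, so δw = 5380.
Q = w − s: δQ = √(δw² + δs²) = √(2.9e+07 + 3.88e+05) = 5420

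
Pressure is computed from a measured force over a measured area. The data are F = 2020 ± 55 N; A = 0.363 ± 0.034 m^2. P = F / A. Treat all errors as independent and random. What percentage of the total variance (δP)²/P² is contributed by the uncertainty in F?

(δP/P)² = (1·δF/F)² + (-1·δA/A)²
  F term: (1×0.0272)² = 0.000741
  A term: (-1×0.0937)² = 0.00877
Total = 0.00951. Share from F = 0.000741/0.00951 = 0.0779.

7.79%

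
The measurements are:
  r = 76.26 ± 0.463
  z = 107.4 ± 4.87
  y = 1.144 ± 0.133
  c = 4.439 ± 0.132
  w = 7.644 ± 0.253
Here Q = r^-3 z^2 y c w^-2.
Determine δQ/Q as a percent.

For a monomial Q ∝ r^-3, z^2, y, c, w^-2, fractional errors add in quadrature:
  (-3·δr/r)² = (-3×0.00607)² = 0.000332;  (2·δz/z)² = (2×0.0453)² = 0.00822;  (1·δy/y)² = (1×0.116)² = 0.0135;  (1·δc/c)² = (1×0.0297)² = 0.000884;  (-2·δw/w)² = (-2×0.0331)² = 0.00438
δQ/Q = √(0.0273) = 0.165

16.5%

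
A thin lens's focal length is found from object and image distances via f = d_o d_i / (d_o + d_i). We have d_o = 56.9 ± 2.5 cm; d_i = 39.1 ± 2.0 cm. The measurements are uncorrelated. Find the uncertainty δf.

∂f/∂d_o = (d_i/(d_o+d_i))² = 0.166;  ∂f/∂d_i = (d_o/(d_o+d_i))² = 0.351
δf = √((∂f/∂d_o · δd_o)² + (∂f/∂d_i · δd_i)²) = √(0.172 + 0.494) = 0.816 cm

0.816 cm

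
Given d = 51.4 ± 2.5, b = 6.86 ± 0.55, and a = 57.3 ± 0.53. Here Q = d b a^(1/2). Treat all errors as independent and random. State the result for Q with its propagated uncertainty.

2670 ± 251

Q is a product of powers, so relative uncertainties combine in quadrature:
  (1·δd/d)² = (1×0.0486)² = 0.00237;  (1·δb/b)² = (1×0.0802)² = 0.00643;  (½·δa/a)² = (0.5×0.00925)² = 2.14e-05
δQ/Q = √(0.00882) = 0.0939
Q = 2670, so δQ = 0.0939 × 2670 = 251.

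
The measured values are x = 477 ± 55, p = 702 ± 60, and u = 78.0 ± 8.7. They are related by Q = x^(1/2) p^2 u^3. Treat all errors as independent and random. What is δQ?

1.94e+12

Each factor contributes (exponent × relative error)² to (δQ/Q)²:
  (½·δx/x)² = (0.5×0.115)² = 0.00332;  (2·δp/p)² = (2×0.0855)² = 0.0292;  (3·δu/u)² = (3×0.112)² = 0.112
δQ/Q = √(0.145) = 0.380
Q = 5.11e+12, so δQ = 0.380 × 5.11e+12 = 1.94e+12.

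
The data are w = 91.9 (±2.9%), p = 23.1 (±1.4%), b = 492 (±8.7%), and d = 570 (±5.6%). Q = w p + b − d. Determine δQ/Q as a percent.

4.24%

Let h = w·p = 2120. δh/h = √((1·δw/w)² + (1·δp/p)²) = √(0.000841 + 0.000196) = 0.0322, so δh = 68.4.
Q = h + b − d: δQ = √(δh² + δb² + δd²) = √(4670 + 1830 + 1020) = 86.7
Q = 2040, so δQ/Q = 86.7/2040 = 0.0424.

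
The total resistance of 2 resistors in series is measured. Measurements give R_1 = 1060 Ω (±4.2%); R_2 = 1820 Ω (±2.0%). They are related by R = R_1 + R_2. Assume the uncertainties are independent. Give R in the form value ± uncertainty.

R is a linear combination, so absolute uncertainties add in quadrature:
  (δR_1)² = 1980;  (δR_2)² = 1320
δR = √(3310) = 57.5 Ω
R = 2880 Ω.

2880 ± 57.5 Ω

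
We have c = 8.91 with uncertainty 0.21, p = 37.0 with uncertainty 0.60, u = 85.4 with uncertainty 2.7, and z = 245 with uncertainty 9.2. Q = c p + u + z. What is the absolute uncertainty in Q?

Let w = c·p = 330. δw/w = √((1·δc/c)² + (1·δp/p)²) = √(0.000555 + 0.000263) = 0.0286, so δw = 9.43.
Q = w + u + z: δQ = √(δw² + δu² + δz²) = √(89.0 + 7.29 + 84.6) = 13.4

13.4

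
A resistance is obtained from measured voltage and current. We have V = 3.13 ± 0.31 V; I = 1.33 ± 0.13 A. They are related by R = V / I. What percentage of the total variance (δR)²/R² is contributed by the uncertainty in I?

49.3%

(δR/R)² = (1·δV/V)² + (-1·δI/I)²
  V term: (1×0.0990)² = 0.00981
  I term: (-1×0.0977)² = 0.00955
Total = 0.0194. Share from I = 0.00955/0.0194 = 0.493.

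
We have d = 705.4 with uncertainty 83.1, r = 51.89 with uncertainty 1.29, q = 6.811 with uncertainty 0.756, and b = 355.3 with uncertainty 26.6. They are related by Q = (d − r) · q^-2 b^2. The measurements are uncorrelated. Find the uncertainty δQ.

Let u = d − r = 653.5. δu = √(δd² + δr²) = √(6910 + 1.66) = 83.1, so δu/u = 0.127.
Q is then a monomial in u, q, b:
δQ/Q = √((δu/u)² + (-2·δq/q)² + (2·δb/b)²) = √(0.0162 + 0.0493 + 0.0224) = 0.296
Q = 1.778e+06, so δQ = 0.296 × 1.778e+06 = 5.27e+05.

5.27e+05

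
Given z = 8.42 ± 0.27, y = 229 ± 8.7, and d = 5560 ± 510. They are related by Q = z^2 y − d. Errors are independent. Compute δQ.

Let p = z^2·y = 16200. δp/p = √((2·δz/z)² + (1·δy/y)²) = √(0.00411 + 0.00144) = 0.0745, so δp = 1210.
Q = p − d: δQ = √(δp² + δd²) = √(1.46e+06 + 2.6e+05) = 1310

1310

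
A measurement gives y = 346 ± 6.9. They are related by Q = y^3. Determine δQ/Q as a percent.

Products/powers → add relative errors in quadrature, weighted by exponent:
  (3·δy/y)² = (3×0.0199)² = 0.00358
δQ/Q = √(0.00358) = 0.0598

5.98%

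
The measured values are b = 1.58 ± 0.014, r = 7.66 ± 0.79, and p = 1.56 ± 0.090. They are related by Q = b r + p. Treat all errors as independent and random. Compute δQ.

Let w = b·r = 12.1. δw/w = √((1·δb/b)² + (1·δr/r)²) = √(7.85e-05 + 0.0106) = 0.104, so δw = 1.25.
Q = w + p: δQ = √(δw² + δp²) = √(1.57 + 0.00810) = 1.26

1.26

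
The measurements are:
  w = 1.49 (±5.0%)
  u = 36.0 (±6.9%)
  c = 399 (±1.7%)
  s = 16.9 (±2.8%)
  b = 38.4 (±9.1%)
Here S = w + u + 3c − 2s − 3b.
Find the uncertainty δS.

23.0

Absolute uncertainties add in quadrature for a linear combination:
  (δw)² = 0.00555;  (δu)² = 6.17;  (3·δc)² = 414;  (2·δs)² = 0.896;  (3·δb)² = 110
δS = √(531) = 23.0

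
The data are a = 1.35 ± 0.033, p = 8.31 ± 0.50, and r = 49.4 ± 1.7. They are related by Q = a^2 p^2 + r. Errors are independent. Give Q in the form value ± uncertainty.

Let w = a^2·p^2 = 126. δw/w = √((2·δa/a)² + (2·δp/p)²) = √(0.00239 + 0.0145) = 0.130, so δw = 16.3.
Q = w + r: δQ = √(δw² + δr²) = √(267 + 2.89) = 16.4
Q = 175.

175 ± 16.4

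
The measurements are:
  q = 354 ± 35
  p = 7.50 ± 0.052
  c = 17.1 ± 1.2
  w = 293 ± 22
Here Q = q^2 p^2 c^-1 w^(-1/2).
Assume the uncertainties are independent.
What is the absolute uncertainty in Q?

5140

Products/powers → add relative errors in quadrature, weighted by exponent:
  (2·δq/q)² = (2×0.0989)² = 0.0391;  (2·δp/p)² = (2×0.00693)² = 0.000192;  (-1·δc/c)² = (-1×0.0702)² = 0.00492;  (−½·δw/w)² = (-0.5×0.0751)² = 0.00141
δQ/Q = √(0.0456) = 0.214
Q = 24100, so δQ = 0.214 × 24100 = 5140.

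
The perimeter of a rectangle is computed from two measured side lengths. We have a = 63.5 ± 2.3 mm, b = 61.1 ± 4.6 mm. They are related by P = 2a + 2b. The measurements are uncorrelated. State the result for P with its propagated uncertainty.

249 ± 10.3 mm

P is a linear combination, so absolute uncertainties add in quadrature:
  (2·δa)² = 21.2;  (2·δb)² = 84.6
δP = √(106) = 10.3 mm
P = 249 mm.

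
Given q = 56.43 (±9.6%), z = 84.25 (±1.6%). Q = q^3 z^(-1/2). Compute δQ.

Relative error in a monomial: (δQ/Q)² = Σ (nᵢ · δxᵢ/xᵢ)².
  (3·δq/q)² = (3×0.0960)² = 0.0829;  (−½·δz/z)² = (-0.5×0.0160)² = 6.4e-05
δQ/Q = √(0.0830) = 0.288
Q = 19580, so δQ = 0.288 × 19580 = 5640.

5640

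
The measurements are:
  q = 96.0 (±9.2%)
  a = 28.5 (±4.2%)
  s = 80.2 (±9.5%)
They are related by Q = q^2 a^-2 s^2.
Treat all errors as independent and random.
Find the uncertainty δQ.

20300

Each factor contributes (exponent × relative error)² to (δQ/Q)²:
  (2·δq/q)² = (2×0.0920)² = 0.0339;  (-2·δa/a)² = (-2×0.0420)² = 0.00706;  (2·δs/s)² = (2×0.0950)² = 0.0361
δQ/Q = √(0.0770) = 0.278
Q = 73000, so δQ = 0.278 × 73000 = 20300.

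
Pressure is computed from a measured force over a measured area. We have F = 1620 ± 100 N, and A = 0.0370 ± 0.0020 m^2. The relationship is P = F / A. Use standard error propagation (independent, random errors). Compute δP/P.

Relative error in a monomial: (δP/P)² = Σ (nᵢ · δxᵢ/xᵢ)².
  (1·δF/F)² = (1×0.0617)² = 0.00381;  (-1·δA/A)² = (-1×0.0541)² = 0.00292
δP/P = √(0.00673) = 0.0821

0.0821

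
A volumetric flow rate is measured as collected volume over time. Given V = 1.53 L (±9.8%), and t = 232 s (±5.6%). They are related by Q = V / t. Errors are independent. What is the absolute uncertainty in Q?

Since Q is a product/quotient, work with relative uncertainties:
  (1·δV/V)² = (1×0.0980)² = 0.00960;  (-1·δt/t)² = (-1×0.0560)² = 0.00314
δQ/Q = √(0.0127) = 0.113
Q = 0.00659 L/s, so δQ = 0.113 × 0.00659 = 0.000744 L/s.

0.000744 L/s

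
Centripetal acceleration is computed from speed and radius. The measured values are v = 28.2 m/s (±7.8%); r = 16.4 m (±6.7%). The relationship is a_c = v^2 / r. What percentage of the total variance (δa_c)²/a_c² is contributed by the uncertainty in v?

(δa_c/a_c)² = (2·δv/v)² + (-1·δr/r)²
  v term: (2×0.0780)² = 0.0243
  r term: (-1×0.0670)² = 0.00449
Total = 0.0288. Share from v = 0.0243/0.0288 = 0.844.

84.4%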